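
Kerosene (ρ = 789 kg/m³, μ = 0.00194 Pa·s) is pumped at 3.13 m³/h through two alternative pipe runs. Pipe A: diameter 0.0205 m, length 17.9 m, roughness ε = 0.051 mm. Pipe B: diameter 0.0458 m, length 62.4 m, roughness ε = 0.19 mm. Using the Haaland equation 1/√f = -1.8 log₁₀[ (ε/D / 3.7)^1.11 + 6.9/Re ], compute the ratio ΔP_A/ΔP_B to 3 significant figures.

Pipe A: V = Q/A = 0.0008694/0.0003301 = 2.634 m/s; Re = 2.196e+04; ε/D = 0.00249; Haaland → f = 0.02994; ΔP_A = f(L/D)(ρV²/2) = 7.155e+04 Pa.
Pipe B: V = Q/A = 0.0008694/0.001647 = 0.5277 m/s; Re = 9830; ε/D = 0.00415; Haaland → f = 0.03647; ΔP_B = f(L/D)(ρV²/2) = 5460 Pa.
ΔP_A/ΔP_B = 7.155e+04/5460 = 13.1.

ΔP_A/ΔP_B ≈ 13.1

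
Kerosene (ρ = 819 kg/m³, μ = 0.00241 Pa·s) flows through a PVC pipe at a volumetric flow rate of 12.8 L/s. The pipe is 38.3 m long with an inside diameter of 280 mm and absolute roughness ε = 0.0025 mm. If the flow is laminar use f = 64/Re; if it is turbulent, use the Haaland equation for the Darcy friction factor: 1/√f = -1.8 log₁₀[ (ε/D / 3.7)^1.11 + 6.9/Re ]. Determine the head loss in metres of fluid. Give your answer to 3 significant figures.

h_f ≈ 0.00778 m

Q = 12.8 L/s = 12.8/1000 = 0.0128 m³/s.
Cross-sectional area A = πD²/4 = π(0.28)²/4 = 0.06158 m²; mean velocity V = Q/A = 0.0128/0.06158 = 0.2079 m/s.
Reynolds number Re = ρVD/μ = 819 · 0.2079 · 0.28 / 0.00241 = 1.978e+04.
Re > 4000 → turbulent. Relative roughness ε/D = 2.5e-06/0.28 = 8.93e-06. Haaland: 1/√f = -1.8 log₁₀[(8.93e-06/3.7)^1.11 + 6.9/1.978e+04] = -1.8 log₁₀[5.82e-07 + 0.000349] = 6.222, so f = 0.02583.
Darcy-Weisbach: ΔP = f(L/D)(ρV²/2) = 0.02583·(38.3/0.28)·(819·0.2079²/2) = 0.02583·136.8·17.7 = 62.52 Pa.
Head loss h_f = ΔP/(ρg) = 62.52/(819·9.81) = 0.00778 m.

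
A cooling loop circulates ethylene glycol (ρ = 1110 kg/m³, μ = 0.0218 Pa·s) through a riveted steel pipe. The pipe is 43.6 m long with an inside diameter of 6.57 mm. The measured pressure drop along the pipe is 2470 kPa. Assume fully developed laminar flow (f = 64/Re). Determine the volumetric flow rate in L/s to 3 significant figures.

Q ≈ 0.119 L/s

For laminar flow, f = 64/Re with Re = ρVD/μ, so Darcy-Weisbach reduces to ΔP = 32μLV/D². Solving for V: V = ΔP·D²/(32μL) = 2.47e+06·(0.00657)²/(32·0.0218·43.6) = 3.505 m/s.
Check: Re = ρVD/μ = 1110·3.505·0.00657/0.0218 = 1173 < 2300, so the laminar assumption holds.
Q = V·A = 3.505·(π/4·0.00657²) = 0.0001188 m³/s = 0.119 L/s.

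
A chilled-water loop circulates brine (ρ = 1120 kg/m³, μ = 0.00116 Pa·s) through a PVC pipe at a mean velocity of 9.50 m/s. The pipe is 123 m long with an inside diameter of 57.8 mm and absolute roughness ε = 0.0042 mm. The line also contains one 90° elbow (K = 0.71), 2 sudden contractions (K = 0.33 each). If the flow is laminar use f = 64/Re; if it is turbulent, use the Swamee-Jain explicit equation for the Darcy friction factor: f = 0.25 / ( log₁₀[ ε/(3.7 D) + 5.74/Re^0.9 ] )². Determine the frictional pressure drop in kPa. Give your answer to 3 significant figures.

Reynolds number Re = ρVD/μ = 1120 · 9.5 · 0.0578 / 0.00116 = 5.302e+05.
Re > 4000 → turbulent. Relative roughness ε/D = 4.2e-06/0.0578 = 7.27e-05. Swamee-Jain: f = 0.25/(log₁₀[7.27e-05/3.7 + 5.74/5.302e+05^0.9])² = 0.25/(log₁₀[1.96e-05 + 4.05e-05])² = 0.25/(-4.221)² = 0.01403.
Total minor-loss coefficient ΣK = 1·0.71 + 2·0.33 = 1.37.
ΔP = [f·L/D + ΣK]·(ρV²/2) = [0.01403·123/0.0578 + 1.37]·(1120·9.5²/2) = [29.86 + 1.37]·5.054e+04 = 1.578e+06 Pa.
ΔP = 1.578e+06 Pa = 1580 kPa.

ΔP ≈ 1580 kPa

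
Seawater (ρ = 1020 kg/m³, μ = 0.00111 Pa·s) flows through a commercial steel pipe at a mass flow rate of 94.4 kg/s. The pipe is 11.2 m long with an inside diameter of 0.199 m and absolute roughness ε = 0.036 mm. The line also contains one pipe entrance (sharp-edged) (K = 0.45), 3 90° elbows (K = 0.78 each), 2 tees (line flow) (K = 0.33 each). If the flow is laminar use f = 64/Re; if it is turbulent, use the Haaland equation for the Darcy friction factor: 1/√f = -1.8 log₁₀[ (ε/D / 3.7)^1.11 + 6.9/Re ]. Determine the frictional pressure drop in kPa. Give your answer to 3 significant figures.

A = πD²/4 = π(0.199)²/4 = 0.0311 m²; mean velocity V = ṁ/(ρA) = 94.4/(1020 · 0.0311) = 2.976 m/s.
Reynolds number Re = ρVD/μ = 1020 · 2.976 · 0.199 / 0.00111 = 5.441e+05.
Re > 4000 → turbulent. Relative roughness ε/D = 3.6e-05/0.199 = 0.000181. Haaland: 1/√f = -1.8 log₁₀[(0.000181/3.7)^1.11 + 6.9/5.441e+05] = -1.8 log₁₀[1.64e-05 + 1.27e-05] = 8.165, so f = 0.015.
Total minor-loss coefficient ΣK = 1·0.45 + 3·0.78 + 2·0.33 = 3.45.
ΔP = [f·L/D + ΣK]·(ρV²/2) = [0.015·11.2/0.199 + 3.45]·(1020·2.976²/2) = [0.8442 + 3.45]·4516 = 1.939e+04 Pa.
ΔP = 1.939e+04 Pa = 19.4 kPa.

ΔP ≈ 19.4 kPa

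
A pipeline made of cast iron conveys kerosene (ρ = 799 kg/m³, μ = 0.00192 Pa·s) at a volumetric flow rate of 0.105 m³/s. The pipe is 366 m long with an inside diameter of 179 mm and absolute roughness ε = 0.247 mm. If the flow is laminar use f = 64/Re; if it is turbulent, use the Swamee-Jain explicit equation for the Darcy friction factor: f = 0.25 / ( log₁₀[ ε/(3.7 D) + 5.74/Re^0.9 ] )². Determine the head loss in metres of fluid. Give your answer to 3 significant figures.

Cross-sectional area A = πD²/4 = π(0.179)²/4 = 0.02516 m²; mean velocity V = Q/A = 0.105/0.02516 = 4.172 m/s.
Reynolds number Re = ρVD/μ = 799 · 4.172 · 0.179 / 0.00192 = 3.108e+05.
Re > 4000 → turbulent. Relative roughness ε/D = 0.000247/0.179 = 0.00138. Swamee-Jain: f = 0.25/(log₁₀[0.00138/3.7 + 5.74/3.108e+05^0.9])² = 0.25/(log₁₀[0.000373 + 6.54e-05])² = 0.25/(-3.358)² = 0.02217.
Darcy-Weisbach: ΔP = f(L/D)(ρV²/2) = 0.02217·(366/0.179)·(799·4.172²/2) = 0.02217·2045·6955 = 3.153e+05 Pa.
Head loss h_f = ΔP/(ρg) = 3.153e+05/(799·9.81) = 40.2 m.

h_f ≈ 40.2 m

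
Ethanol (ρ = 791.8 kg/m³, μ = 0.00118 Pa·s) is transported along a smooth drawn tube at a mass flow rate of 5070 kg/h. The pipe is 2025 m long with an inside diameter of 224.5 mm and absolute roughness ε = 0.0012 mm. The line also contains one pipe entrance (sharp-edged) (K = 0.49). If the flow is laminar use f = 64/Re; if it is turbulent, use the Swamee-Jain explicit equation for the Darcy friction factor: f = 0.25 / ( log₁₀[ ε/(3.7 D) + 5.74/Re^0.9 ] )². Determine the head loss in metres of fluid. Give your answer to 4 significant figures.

h_f ≈ 0.03216 m

ṁ = 5070 kg/h = 5070/3600 = 1.408 kg/s.
A = πD²/4 = π(0.2245)²/4 = 0.03958 m²; mean velocity V = ṁ/(ρA) = 1.408/(791.8 · 0.03958) = 0.04493 m/s.
Reynolds number Re = ρVD/μ = 791.8 · 0.04493 · 0.2245 / 0.00118 = 6769.
Re > 4000 → turbulent. Relative roughness ε/D = 1.2e-06/0.2245 = 5.35e-06. Swamee-Jain: f = 0.25/(log₁₀[5.35e-06/3.7 + 5.74/6769^0.9])² = 0.25/(log₁₀[1.44e-06 + 0.00205])² = 0.25/(-2.688)² = 0.03459.
Total minor-loss coefficient ΣK = 1·0.49 = 0.49.
ΔP = [f·L/D + ΣK]·(ρV²/2) = [0.03459·2025/0.2245 + 0.49]·(791.8·0.04493²/2) = [312 + 0.49]·0.7993 = 249.8 Pa.
Head loss h_f = ΔP/(ρg) = 249.8/(791.8·9.81) = 0.03216 m.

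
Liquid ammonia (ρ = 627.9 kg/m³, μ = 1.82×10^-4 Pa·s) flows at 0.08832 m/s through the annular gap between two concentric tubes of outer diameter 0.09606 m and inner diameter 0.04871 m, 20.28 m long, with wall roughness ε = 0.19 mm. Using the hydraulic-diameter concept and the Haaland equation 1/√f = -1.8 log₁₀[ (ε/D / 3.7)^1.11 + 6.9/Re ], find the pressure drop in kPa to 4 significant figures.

Hydraulic diameter D_h = 4A/P = D_o - D_i = 0.09606 - 0.04871 = 0.04735 m.
Re = ρVD_h/μ = 627.9·0.08832·0.04735/0.000182 = 1.443e+04.
ε/D_h = 0.00019/0.04735 = 0.00401; Haaland gives 1/√f = -1.8 log₁₀[0.000512+0.000478] = 5.408, so f = 0.03419.
ΔP = f(L/D_h)(ρV²/2) = 0.03419·20.28/0.04735·2.449 = 35.87 Pa.
ΔP = 0.03587 kPa.

ΔP ≈ 0.03587 kPa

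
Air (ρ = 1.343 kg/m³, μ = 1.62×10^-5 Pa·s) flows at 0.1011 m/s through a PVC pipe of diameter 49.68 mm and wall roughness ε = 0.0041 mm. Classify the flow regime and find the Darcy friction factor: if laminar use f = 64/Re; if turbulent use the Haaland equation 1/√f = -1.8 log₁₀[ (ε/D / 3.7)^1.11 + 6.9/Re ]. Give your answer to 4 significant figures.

f ≈ 0.1537

Re = ρVD/μ = 1.343·0.1011·0.04968/1.62e-05 = 416.4.
Re < 2300 → laminar, so f = 64/Re = 0.1537 (roughness is irrelevant in laminar flow).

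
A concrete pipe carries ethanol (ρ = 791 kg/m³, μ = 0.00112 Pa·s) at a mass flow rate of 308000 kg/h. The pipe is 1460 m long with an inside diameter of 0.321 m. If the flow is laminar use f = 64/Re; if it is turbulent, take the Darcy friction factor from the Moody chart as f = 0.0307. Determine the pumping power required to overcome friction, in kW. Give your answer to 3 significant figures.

ṁ = 308000 kg/h = 308000/3600 = 85.56 kg/s.
A = πD²/4 = π(0.321)²/4 = 0.08093 m²; mean velocity V = ṁ/(ρA) = 85.56/(791 · 0.08093) = 1.337 m/s.
Reynolds number Re = ρVD/μ = 791 · 1.337 · 0.321 / 0.00112 = 3.03e+05.
Re > 4000 → turbulent; use the Moody-chart value f = 0.0307.
Darcy-Weisbach: ΔP = f(L/D)(ρV²/2) = 0.0307·(1460/0.321)·(791·1.337²/2) = 0.0307·4548·706.5 = 9.865e+04 Pa.
Q = ṁ/ρ = 85.56/791 = 0.1082 m³/s.
Pumping power P = QΔP = 0.1082·9.865e+04 = 10670 W = 10.7 kW.

P ≈ 10.7 kW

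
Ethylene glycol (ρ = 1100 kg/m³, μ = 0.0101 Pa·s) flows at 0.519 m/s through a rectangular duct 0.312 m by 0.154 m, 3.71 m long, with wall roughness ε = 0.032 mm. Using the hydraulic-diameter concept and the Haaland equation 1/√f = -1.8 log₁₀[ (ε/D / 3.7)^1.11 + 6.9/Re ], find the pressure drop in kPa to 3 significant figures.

ΔP ≈ 0.0795 kPa

Hydraulic diameter D_h = 4A/P = 4·(0.312·0.154)/(2·(0.312+0.154)) = 0.1922/0.932 = 0.2062 m.
Re = ρVD_h/μ = 1100·0.519·0.2062/0.0101 = 1.166e+04.
ε/D_h = 3.2e-05/0.2062 = 0.000155; Haaland gives 1/√f = -1.8 log₁₀[1.38e-05+0.000592] = 5.792, so f = 0.02981.
ΔP = f(L/D_h)(ρV²/2) = 0.02981·3.71/0.2062·148.1 = 79.46 Pa.
ΔP = 0.0795 kPa.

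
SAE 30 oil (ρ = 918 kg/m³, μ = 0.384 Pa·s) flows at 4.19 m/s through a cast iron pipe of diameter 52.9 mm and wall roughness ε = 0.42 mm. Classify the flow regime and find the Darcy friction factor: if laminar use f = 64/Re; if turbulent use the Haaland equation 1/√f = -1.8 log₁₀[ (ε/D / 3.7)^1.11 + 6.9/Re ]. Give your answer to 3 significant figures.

Re = ρVD/μ = 918·4.19·0.0529/0.384 = 529.9.
Re < 2300 → laminar, so f = 64/Re = 0.1208 (roughness is irrelevant in laminar flow).

f ≈ 0.121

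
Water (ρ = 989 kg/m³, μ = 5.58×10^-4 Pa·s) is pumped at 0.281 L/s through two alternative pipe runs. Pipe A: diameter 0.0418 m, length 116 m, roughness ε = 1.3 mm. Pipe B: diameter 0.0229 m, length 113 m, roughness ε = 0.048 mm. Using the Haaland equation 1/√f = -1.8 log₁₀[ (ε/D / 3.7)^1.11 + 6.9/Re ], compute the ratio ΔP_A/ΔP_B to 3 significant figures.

Pipe A: V = Q/A = 0.000281/0.001372 = 0.2048 m/s; Re = 1.517e+04; ε/D = 0.0311; Haaland → f = 0.06012; ΔP_A = f(L/D)(ρV²/2) = 3460 Pa.
Pipe B: V = Q/A = 0.000281/0.0004119 = 0.6823 m/s; Re = 2.769e+04; ε/D = 0.0021; Haaland → f = 0.0283; ΔP_B = f(L/D)(ρV²/2) = 3.214e+04 Pa.
ΔP_A/ΔP_B = 3460/3.214e+04 = 0.108.

ΔP_A/ΔP_B ≈ 0.108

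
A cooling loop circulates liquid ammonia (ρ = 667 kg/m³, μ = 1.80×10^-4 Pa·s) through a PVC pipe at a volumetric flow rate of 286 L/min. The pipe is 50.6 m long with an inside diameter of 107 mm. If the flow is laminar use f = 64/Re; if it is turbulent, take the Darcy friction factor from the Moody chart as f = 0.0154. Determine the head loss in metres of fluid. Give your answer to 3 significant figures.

Q = 286 L/min = 286/60000 = 0.004767 m³/s.
Cross-sectional area A = πD²/4 = π(0.107)²/4 = 0.008992 m²; mean velocity V = Q/A = 0.004767/0.008992 = 0.5301 m/s.
Reynolds number Re = ρVD/μ = 667 · 0.5301 · 0.107 / 0.00018 = 2.102e+05.
Re > 4000 → turbulent; use the Moody-chart value f = 0.0154.
Darcy-Weisbach: ΔP = f(L/D)(ρV²/2) = 0.0154·(50.6/0.107)·(667·0.5301²/2) = 0.0154·472.9·93.72 = 682.5 Pa.
Head loss h_f = ΔP/(ρg) = 682.5/(667·9.81) = 0.104 m.

h_f ≈ 0.104 m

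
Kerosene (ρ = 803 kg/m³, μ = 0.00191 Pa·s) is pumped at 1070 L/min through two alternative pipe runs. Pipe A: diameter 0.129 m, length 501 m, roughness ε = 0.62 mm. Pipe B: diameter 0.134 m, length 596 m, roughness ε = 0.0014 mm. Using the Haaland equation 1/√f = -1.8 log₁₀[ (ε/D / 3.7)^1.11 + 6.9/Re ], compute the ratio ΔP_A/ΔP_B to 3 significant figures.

ΔP_A/ΔP_B ≈ 1.65

Pipe A: V = Q/A = 0.01783/0.01307 = 1.364 m/s; Re = 7.4e+04; ε/D = 0.00481; Haaland → f = 0.03123; ΔP_A = f(L/D)(ρV²/2) = 9.067e+04 Pa.
Pipe B: V = Q/A = 0.01783/0.0141 = 1.265 m/s; Re = 7.124e+04; ε/D = 1.04e-05; Haaland → f = 0.01919; ΔP_B = f(L/D)(ρV²/2) = 5.479e+04 Pa.
ΔP_A/ΔP_B = 9.067e+04/5.479e+04 = 1.65.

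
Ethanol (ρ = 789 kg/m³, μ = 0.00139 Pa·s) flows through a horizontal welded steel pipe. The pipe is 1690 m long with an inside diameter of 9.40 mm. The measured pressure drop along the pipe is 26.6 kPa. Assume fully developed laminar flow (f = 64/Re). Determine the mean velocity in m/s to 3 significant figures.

V ≈ 0.0313 m/s

For laminar flow, f = 64/Re with Re = ρVD/μ, so Darcy-Weisbach reduces to ΔP = 32μLV/D². Solving for V: V = ΔP·D²/(32μL) = 2.66e+04·(0.0094)²/(32·0.00139·1690) = 0.03127 m/s.
Check: Re = ρVD/μ = 789·0.03127·0.0094/0.00139 = 166.8 < 2300, so the laminar assumption holds.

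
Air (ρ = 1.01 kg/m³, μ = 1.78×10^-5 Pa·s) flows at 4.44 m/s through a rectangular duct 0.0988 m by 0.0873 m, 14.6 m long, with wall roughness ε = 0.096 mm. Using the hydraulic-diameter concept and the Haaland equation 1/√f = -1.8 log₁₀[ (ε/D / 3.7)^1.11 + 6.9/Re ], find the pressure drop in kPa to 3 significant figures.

ΔP ≈ 0.0422 kPa

Hydraulic diameter D_h = 4A/P = 4·(0.0988·0.0873)/(2·(0.0988+0.0873)) = 0.0345/0.3722 = 0.09269 m.
Re = ρVD_h/μ = 1.01·4.44·0.09269/1.78e-05 = 2.335e+04.
ε/D_h = 9.6e-05/0.09269 = 0.00104; Haaland gives 1/√f = -1.8 log₁₀[0.000114+0.000295] = 6.098, so f = 0.02689.
ΔP = f(L/D_h)(ρV²/2) = 0.02689·14.6/0.09269·9.955 = 42.16 Pa.
ΔP = 0.0422 kPa.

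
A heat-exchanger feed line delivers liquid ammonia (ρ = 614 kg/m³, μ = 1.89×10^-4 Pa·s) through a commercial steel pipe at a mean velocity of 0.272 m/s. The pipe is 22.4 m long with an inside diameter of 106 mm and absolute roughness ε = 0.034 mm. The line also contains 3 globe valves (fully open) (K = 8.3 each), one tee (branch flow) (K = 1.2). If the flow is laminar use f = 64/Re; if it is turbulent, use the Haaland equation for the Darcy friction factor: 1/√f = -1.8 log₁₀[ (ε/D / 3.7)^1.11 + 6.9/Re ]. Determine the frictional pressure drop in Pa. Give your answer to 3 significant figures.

Reynolds number Re = ρVD/μ = 614 · 0.272 · 0.106 / 0.000189 = 9.367e+04.
Re > 4000 → turbulent. Relative roughness ε/D = 3.4e-05/0.106 = 0.000321. Haaland: 1/√f = -1.8 log₁₀[(0.000321/3.7)^1.11 + 6.9/9.367e+04] = -1.8 log₁₀[3.1e-05 + 7.37e-05] = 7.164, so f = 0.01948.
Total minor-loss coefficient ΣK = 3·8.3 + 1·1.2 = 26.1.
ΔP = [f·L/D + ΣK]·(ρV²/2) = [0.01948·22.4/0.106 + 26.1]·(614·0.272²/2) = [4.117 + 26.1]·22.71 = 686.3 Pa.

ΔP ≈ 686 Pa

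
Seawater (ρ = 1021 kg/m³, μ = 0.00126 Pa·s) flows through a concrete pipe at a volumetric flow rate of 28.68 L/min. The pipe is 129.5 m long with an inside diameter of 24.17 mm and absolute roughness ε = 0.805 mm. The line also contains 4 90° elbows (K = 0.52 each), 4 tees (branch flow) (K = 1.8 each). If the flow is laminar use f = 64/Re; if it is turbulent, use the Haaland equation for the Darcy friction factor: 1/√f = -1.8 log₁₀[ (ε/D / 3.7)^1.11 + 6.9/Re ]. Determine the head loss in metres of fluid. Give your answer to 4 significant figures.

Q = 28.68 L/min = 28.68/60000 = 0.000478 m³/s.
Cross-sectional area A = πD²/4 = π(0.02417)²/4 = 0.0004588 m²; mean velocity V = Q/A = 0.000478/0.0004588 = 1.042 m/s.
Reynolds number Re = ρVD/μ = 1021 · 1.042 · 0.02417 / 0.00126 = 2.04e+04.
Re > 4000 → turbulent. Relative roughness ε/D = 0.000805/0.02417 = 0.0333. Haaland: 1/√f = -1.8 log₁₀[(0.0333/3.7)^1.11 + 6.9/2.04e+04] = -1.8 log₁₀[0.00536 + 0.000338] = 4.039, so f = 0.06128.
Total minor-loss coefficient ΣK = 4·0.52 + 4·1.8 = 9.28.
ΔP = [f·L/D + ΣK]·(ρV²/2) = [0.06128·129.5/0.02417 + 9.28]·(1021·1.042²/2) = [328.4 + 9.28]·554.1 = 1.871e+05 Pa.
Head loss h_f = ΔP/(ρg) = 1.871e+05/(1021·9.81) = 18.68 m.

h_f ≈ 18.68 m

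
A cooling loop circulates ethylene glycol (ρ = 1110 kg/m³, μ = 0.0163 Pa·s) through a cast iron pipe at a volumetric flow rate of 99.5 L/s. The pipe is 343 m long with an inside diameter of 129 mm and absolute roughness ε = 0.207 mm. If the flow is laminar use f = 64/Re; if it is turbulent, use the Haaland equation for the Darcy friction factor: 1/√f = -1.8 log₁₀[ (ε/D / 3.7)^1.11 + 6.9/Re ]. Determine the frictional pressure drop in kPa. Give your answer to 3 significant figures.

ΔP ≈ 2110 kPa

Q = 99.5 L/s = 99.5/1000 = 0.0995 m³/s.
Cross-sectional area A = πD²/4 = π(0.129)²/4 = 0.01307 m²; mean velocity V = Q/A = 0.0995/0.01307 = 7.613 m/s.
Reynolds number Re = ρVD/μ = 1110 · 7.613 · 0.129 / 0.0163 = 6.688e+04.
Re > 4000 → turbulent. Relative roughness ε/D = 0.000207/0.129 = 0.0016. Haaland: 1/√f = -1.8 log₁₀[(0.0016/3.7)^1.11 + 6.9/6.688e+04] = -1.8 log₁₀[0.000185 + 0.000103] = 6.373, so f = 0.02463.
Darcy-Weisbach: ΔP = f(L/D)(ρV²/2) = 0.02463·(343/0.129)·(1110·7.613²/2) = 0.02463·2659·3.217e+04 = 2.106e+06 Pa.
ΔP = 2.106e+06 Pa = 2110 kPa.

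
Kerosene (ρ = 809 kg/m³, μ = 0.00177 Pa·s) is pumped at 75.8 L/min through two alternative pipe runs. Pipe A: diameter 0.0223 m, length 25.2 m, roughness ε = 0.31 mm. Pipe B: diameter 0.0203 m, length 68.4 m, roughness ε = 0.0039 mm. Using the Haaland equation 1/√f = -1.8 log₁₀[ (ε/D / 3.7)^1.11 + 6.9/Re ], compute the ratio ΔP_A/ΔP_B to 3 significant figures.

Pipe A: V = Q/A = 0.001263/0.0003906 = 3.235 m/s; Re = 3.297e+04; ε/D = 0.0139; Haaland → f = 0.04397; ΔP_A = f(L/D)(ρV²/2) = 2.103e+05 Pa.
Pipe B: V = Q/A = 0.001263/0.0003237 = 3.903 m/s; Re = 3.622e+04; ε/D = 0.000192; Haaland → f = 0.02277; ΔP_B = f(L/D)(ρV²/2) = 4.728e+05 Pa.
ΔP_A/ΔP_B = 2.103e+05/4.728e+05 = 0.445.

ΔP_A/ΔP_B ≈ 0.445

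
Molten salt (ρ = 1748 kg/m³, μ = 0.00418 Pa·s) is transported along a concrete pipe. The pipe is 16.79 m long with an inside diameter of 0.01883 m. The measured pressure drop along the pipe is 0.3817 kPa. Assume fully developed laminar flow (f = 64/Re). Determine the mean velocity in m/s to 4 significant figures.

V ≈ 0.06026 m/s

For laminar flow, f = 64/Re with Re = ρVD/μ, so Darcy-Weisbach reduces to ΔP = 32μLV/D². Solving for V: V = ΔP·D²/(32μL) = 381.7·(0.01883)²/(32·0.00418·16.79) = 0.06026 m/s.
Check: Re = ρVD/μ = 1748·0.06026·0.01883/0.00418 = 474.5 < 2300, so the laminar assumption holds.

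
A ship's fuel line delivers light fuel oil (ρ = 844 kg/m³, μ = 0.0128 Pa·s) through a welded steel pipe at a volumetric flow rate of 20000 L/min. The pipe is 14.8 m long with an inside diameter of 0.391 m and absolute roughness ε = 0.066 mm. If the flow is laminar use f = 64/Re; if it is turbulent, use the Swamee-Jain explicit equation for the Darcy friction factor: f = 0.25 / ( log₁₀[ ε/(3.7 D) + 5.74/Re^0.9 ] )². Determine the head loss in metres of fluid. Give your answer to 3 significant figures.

Q = 20000 L/min = 20000/60000 = 0.3333 m³/s.
Cross-sectional area A = πD²/4 = π(0.391)²/4 = 0.1201 m²; mean velocity V = Q/A = 0.3333/0.1201 = 2.776 m/s.
Reynolds number Re = ρVD/μ = 844 · 2.776 · 0.391 / 0.0128 = 7.157e+04.
Re > 4000 → turbulent. Relative roughness ε/D = 6.6e-05/0.391 = 0.000169. Swamee-Jain: f = 0.25/(log₁₀[0.000169/3.7 + 5.74/7.157e+04^0.9])² = 0.25/(log₁₀[4.56e-05 + 0.000245])² = 0.25/(-3.536)² = 0.01999.
Darcy-Weisbach: ΔP = f(L/D)(ρV²/2) = 0.01999·(14.8/0.391)·(844·2.776²/2) = 0.01999·37.85·3252 = 2461 Pa.
Head loss h_f = ΔP/(ρg) = 2461/(844·9.81) = 0.297 m.

h_f ≈ 0.297 m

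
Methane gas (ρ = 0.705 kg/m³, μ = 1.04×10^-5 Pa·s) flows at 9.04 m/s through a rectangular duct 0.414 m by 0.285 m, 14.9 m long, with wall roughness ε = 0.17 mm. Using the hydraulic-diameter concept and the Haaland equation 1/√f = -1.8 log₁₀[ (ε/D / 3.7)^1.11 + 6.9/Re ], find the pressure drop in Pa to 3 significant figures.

Hydraulic diameter D_h = 4A/P = 4·(0.414·0.285)/(2·(0.414+0.285)) = 0.472/1.398 = 0.3376 m.
Re = ρVD_h/μ = 0.705·9.04·0.3376/1.04e-05 = 2.069e+05.
ε/D_h = 0.00017/0.3376 = 0.000504; Haaland gives 1/√f = -1.8 log₁₀[5.11e-05+3.34e-05] = 7.332, so f = 0.0186.
ΔP = f(L/D_h)(ρV²/2) = 0.0186·14.9/0.3376·28.81 = 23.65 Pa.

ΔP ≈ 23.7 Pa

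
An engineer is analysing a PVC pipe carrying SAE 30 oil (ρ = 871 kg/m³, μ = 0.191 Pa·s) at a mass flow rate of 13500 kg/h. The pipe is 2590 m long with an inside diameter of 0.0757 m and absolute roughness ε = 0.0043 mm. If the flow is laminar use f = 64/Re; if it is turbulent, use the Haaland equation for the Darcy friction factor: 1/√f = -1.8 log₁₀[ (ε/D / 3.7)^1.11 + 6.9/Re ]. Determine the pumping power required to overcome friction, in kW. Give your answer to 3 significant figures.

ṁ = 13500 kg/h = 13500/3600 = 3.75 kg/s.
A = πD²/4 = π(0.0757)²/4 = 0.004501 m²; mean velocity V = ṁ/(ρA) = 3.75/(871 · 0.004501) = 0.9566 m/s.
Reynolds number Re = ρVD/μ = 871 · 0.9566 · 0.0757 / 0.191 = 330.2.
Re < 2300 → laminar flow, so f = 64/Re = 64/330.2 = 0.1938 (the turbulent correlation is not needed).
Darcy-Weisbach: ΔP = f(L/D)(ρV²/2) = 0.1938·(2590/0.0757)·(871·0.9566²/2) = 0.1938·3.421e+04·398.5 = 2.643e+06 Pa.
Q = ṁ/ρ = 3.75/871 = 0.004305 m³/s.
Pumping power P = QΔP = 0.004305·2.643e+06 = 11380 W = 11.4 kW.

P ≈ 11.4 kW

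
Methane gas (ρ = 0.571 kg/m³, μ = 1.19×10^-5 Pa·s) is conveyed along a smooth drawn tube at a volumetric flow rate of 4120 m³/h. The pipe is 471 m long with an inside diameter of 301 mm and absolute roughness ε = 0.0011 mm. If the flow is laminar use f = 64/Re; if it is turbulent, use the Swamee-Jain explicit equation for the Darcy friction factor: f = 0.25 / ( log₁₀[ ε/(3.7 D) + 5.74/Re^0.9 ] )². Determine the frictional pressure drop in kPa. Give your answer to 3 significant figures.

ΔP ≈ 1.75 kPa

Q = 4120 m³/h = 4120/3600 = 1.144 m³/s.
Cross-sectional area A = πD²/4 = π(0.301)²/4 = 0.07116 m²; mean velocity V = Q/A = 1.144/0.07116 = 16.08 m/s.
Reynolds number Re = ρVD/μ = 0.571 · 16.08 · 0.301 / 1.19e-05 = 2.323e+05.
Re > 4000 → turbulent. Relative roughness ε/D = 1.1e-06/0.301 = 3.65e-06. Swamee-Jain: f = 0.25/(log₁₀[3.65e-06/3.7 + 5.74/2.323e+05^0.9])² = 0.25/(log₁₀[9.88e-07 + 8.5e-05])² = 0.25/(-4.065)² = 0.01513.
Darcy-Weisbach: ΔP = f(L/D)(ρV²/2) = 0.01513·(471/0.301)·(0.571·16.08²/2) = 0.01513·1565·73.85 = 1748 Pa.
ΔP = 1748 Pa = 1.75 kPa.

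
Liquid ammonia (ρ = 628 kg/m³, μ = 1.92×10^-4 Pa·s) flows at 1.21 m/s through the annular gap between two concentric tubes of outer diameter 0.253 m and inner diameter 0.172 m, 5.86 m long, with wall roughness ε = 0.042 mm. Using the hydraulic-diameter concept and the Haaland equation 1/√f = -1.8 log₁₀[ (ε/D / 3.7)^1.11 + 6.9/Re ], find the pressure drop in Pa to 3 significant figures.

Hydraulic diameter D_h = 4A/P = D_o - D_i = 0.253 - 0.172 = 0.081 m.
Re = ρVD_h/μ = 628·1.21·0.081/0.000192 = 3.206e+05.
ε/D_h = 4.2e-05/0.081 = 0.000519; Haaland gives 1/√f = -1.8 log₁₀[5.28e-05+2.15e-05] = 7.432, so f = 0.01811.
ΔP = f(L/D_h)(ρV²/2) = 0.01811·5.86/0.081·459.7 = 602.2 Pa.

ΔP ≈ 602 Pa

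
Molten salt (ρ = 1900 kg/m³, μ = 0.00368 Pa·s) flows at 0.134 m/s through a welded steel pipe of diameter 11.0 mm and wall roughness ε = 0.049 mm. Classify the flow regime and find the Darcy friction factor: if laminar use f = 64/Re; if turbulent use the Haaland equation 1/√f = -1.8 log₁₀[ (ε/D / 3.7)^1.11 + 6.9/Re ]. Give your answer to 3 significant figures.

f ≈ 0.0841

Re = ρVD/μ = 1900·0.134·0.011/0.00368 = 761.
Re < 2300 → laminar, so f = 64/Re = 0.0841 (roughness is irrelevant in laminar flow).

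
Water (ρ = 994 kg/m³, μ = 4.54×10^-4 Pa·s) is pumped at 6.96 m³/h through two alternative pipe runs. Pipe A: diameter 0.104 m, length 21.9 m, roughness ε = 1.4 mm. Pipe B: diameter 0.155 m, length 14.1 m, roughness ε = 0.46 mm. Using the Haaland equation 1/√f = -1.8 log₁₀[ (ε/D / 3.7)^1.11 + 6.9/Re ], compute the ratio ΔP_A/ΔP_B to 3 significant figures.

ΔP_A/ΔP_B ≈ 16.8

Pipe A: V = Q/A = 0.001933/0.008495 = 0.2276 m/s; Re = 5.182e+04; ε/D = 0.0135; Haaland → f = 0.04301; ΔP_A = f(L/D)(ρV²/2) = 233.1 Pa.
Pipe B: V = Q/A = 0.001933/0.01887 = 0.1025 m/s; Re = 3.477e+04; ε/D = 0.00297; Haaland → f = 0.02925; ΔP_B = f(L/D)(ρV²/2) = 13.88 Pa.
ΔP_A/ΔP_B = 233.1/13.88 = 16.8.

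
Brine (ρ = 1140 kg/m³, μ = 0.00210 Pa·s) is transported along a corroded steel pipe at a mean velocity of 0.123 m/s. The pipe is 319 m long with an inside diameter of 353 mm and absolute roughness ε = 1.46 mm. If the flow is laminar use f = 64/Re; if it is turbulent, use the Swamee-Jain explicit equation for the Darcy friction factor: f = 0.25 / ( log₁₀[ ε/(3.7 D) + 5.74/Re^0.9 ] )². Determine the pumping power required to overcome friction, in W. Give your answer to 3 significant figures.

P ≈ 3.10 W

Reynolds number Re = ρVD/μ = 1140 · 0.123 · 0.353 / 0.0021 = 2.357e+04.
Re > 4000 → turbulent. Relative roughness ε/D = 0.00146/0.353 = 0.00414. Swamee-Jain: f = 0.25/(log₁₀[0.00414/3.7 + 5.74/2.357e+04^0.9])² = 0.25/(log₁₀[0.00112 + 0.000666])² = 0.25/(-2.749)² = 0.03309.
Darcy-Weisbach: ΔP = f(L/D)(ρV²/2) = 0.03309·(319/0.353)·(1140·0.123²/2) = 0.03309·903.7·8.624 = 257.9 Pa.
Q = V·A = 0.123·0.09787 = 0.01204 m³/s.
Pumping power P = QΔP = 0.01204·257.9 = 3.104 W = 3.10 W.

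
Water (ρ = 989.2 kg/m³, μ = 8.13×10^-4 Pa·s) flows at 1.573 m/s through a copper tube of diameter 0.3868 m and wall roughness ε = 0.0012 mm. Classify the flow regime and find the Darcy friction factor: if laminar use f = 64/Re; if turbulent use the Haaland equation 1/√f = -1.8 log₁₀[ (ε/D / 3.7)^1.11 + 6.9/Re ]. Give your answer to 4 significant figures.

Re = ρVD/μ = 989.2·1.573·0.3868/0.000813 = 7.403e+05.
Re > 4000 → turbulent. ε/D = 1.2e-06/0.3868 = 3.1e-06; Haaland: 1/√f = -1.8 log₁₀[1.8e-07 + 9.32e-06] = 9.04, so f = 0.01224.

f ≈ 0.01224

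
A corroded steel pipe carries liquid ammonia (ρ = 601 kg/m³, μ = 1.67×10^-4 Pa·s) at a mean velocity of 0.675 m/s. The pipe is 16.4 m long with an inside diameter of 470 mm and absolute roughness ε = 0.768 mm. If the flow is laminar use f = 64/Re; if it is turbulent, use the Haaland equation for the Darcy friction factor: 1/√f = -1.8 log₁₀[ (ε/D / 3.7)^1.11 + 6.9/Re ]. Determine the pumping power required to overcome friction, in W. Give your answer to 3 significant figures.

Reynolds number Re = ρVD/μ = 601 · 0.675 · 0.47 / 0.000167 = 1.142e+06.
Re > 4000 → turbulent. Relative roughness ε/D = 0.000768/0.47 = 0.00163. Haaland: 1/√f = -1.8 log₁₀[(0.00163/3.7)^1.11 + 6.9/1.142e+06] = -1.8 log₁₀[0.000189 + 6.04e-06] = 6.679, so f = 0.02242.
Darcy-Weisbach: ΔP = f(L/D)(ρV²/2) = 0.02242·(16.4/0.47)·(601·0.675²/2) = 0.02242·34.89·136.9 = 107.1 Pa.
Q = V·A = 0.675·0.1735 = 0.1171 m³/s.
Pumping power P = QΔP = 0.1171·107.1 = 12.54 W = 12.5 W.

P ≈ 12.5 W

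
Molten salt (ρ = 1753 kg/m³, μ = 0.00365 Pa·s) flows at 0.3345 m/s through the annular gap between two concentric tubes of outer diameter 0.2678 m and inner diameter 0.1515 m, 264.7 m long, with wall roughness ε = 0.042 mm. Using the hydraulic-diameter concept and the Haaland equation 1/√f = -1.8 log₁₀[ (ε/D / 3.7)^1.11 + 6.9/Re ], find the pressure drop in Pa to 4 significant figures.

Hydraulic diameter D_h = 4A/P = D_o - D_i = 0.2678 - 0.1515 = 0.1163 m.
Re = ρVD_h/μ = 1753·0.3345·0.1163/0.00365 = 1.868e+04.
ε/D_h = 4.2e-05/0.1163 = 0.000361; Haaland gives 1/√f = -1.8 log₁₀[3.53e-05+0.000369] = 6.107, so f = 0.02681.
ΔP = f(L/D_h)(ρV²/2) = 0.02681·264.7/0.1163·98.07 = 5984 Pa.

ΔP ≈ 5984 Pa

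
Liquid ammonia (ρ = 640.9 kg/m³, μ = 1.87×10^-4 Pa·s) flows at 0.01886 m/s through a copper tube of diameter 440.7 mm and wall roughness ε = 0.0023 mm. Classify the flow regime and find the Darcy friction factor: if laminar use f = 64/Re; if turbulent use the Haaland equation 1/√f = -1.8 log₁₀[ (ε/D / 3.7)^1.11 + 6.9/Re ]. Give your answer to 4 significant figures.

f ≈ 0.02361

Re = ρVD/μ = 640.9·0.01886·0.4407/0.000187 = 2.849e+04.
Re > 4000 → turbulent. ε/D = 2.3e-06/0.4407 = 5.22e-06; Haaland: 1/√f = -1.8 log₁₀[3.2e-07 + 0.000242] = 6.507, so f = 0.02361.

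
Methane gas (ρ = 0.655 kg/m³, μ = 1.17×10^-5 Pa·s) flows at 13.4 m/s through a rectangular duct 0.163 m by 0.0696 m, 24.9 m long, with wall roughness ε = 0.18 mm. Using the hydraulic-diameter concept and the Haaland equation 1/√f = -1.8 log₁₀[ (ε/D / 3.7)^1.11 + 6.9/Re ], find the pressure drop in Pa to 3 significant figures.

Hydraulic diameter D_h = 4A/P = 4·(0.163·0.0696)/(2·(0.163+0.0696)) = 0.04538/0.4652 = 0.09755 m.
Re = ρVD_h/μ = 0.655·13.4·0.09755/1.17e-05 = 7.318e+04.
ε/D_h = 0.00018/0.09755 = 0.00185; Haaland gives 1/√f = -1.8 log₁₀[0.000216+9.43e-05] = 6.315, so f = 0.02508.
ΔP = f(L/D_h)(ρV²/2) = 0.02508·24.9/0.09755·58.81 = 376.5 Pa.

ΔP ≈ 376 Pa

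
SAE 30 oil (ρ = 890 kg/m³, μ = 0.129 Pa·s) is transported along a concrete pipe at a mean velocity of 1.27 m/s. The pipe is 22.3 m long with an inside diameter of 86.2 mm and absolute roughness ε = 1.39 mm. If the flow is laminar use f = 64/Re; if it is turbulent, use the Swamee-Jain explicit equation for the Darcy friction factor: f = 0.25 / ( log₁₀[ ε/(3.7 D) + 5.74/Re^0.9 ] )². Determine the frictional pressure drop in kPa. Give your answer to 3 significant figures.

Reynolds number Re = ρVD/μ = 890 · 1.27 · 0.0862 / 0.129 = 755.3.
Re < 2300 → laminar flow, so f = 64/Re = 64/755.3 = 0.08474 (the turbulent correlation is not needed).
Darcy-Weisbach: ΔP = f(L/D)(ρV²/2) = 0.08474·(22.3/0.0862)·(890·1.27²/2) = 0.08474·258.7·717.7 = 1.573e+04 Pa.
ΔP = 1.573e+04 Pa = 15.7 kPa.

ΔP ≈ 15.7 kPa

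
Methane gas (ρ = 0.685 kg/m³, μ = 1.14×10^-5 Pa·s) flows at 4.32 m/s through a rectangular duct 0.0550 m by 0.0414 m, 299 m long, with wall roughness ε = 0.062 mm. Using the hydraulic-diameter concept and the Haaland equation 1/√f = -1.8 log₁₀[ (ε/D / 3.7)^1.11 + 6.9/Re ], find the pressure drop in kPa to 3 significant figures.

Hydraulic diameter D_h = 4A/P = 4·(0.055·0.0414)/(2·(0.055+0.0414)) = 0.009108/0.1928 = 0.04724 m.
Re = ρVD_h/μ = 0.685·4.32·0.04724/1.14e-05 = 1.226e+04.
ε/D_h = 6.2e-05/0.04724 = 0.00131; Haaland gives 1/√f = -1.8 log₁₀[0.000148+0.000563] = 5.667, so f = 0.03114.
ΔP = f(L/D_h)(ρV²/2) = 0.03114·299/0.04724·6.392 = 1260 Pa.
ΔP = 1.26 kPa.

ΔP ≈ 1.26 kPa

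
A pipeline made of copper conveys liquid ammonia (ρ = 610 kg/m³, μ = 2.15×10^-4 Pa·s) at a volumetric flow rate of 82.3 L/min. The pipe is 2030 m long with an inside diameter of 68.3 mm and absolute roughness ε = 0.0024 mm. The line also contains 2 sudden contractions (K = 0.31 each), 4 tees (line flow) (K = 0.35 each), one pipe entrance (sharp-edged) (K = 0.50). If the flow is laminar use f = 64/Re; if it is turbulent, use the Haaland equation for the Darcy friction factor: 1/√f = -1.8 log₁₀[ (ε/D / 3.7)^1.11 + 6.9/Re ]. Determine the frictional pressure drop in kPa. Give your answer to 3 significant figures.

Q = 82.3 L/min = 82.3/60000 = 0.001372 m³/s.
Cross-sectional area A = πD²/4 = π(0.0683)²/4 = 0.003664 m²; mean velocity V = Q/A = 0.001372/0.003664 = 0.3744 m/s.
Reynolds number Re = ρVD/μ = 610 · 0.3744 · 0.0683 / 0.000215 = 7.255e+04.
Re > 4000 → turbulent. Relative roughness ε/D = 2.4e-06/0.0683 = 3.51e-05. Haaland: 1/√f = -1.8 log₁₀[(3.51e-05/3.7)^1.11 + 6.9/7.255e+04] = -1.8 log₁₀[2.66e-06 + 9.51e-05] = 7.218, so f = 0.0192.
Total minor-loss coefficient ΣK = 2·0.31 + 4·0.35 + 1·0.5 = 2.52.
ΔP = [f·L/D + ΣK]·(ρV²/2) = [0.0192·2030/0.0683 + 2.52]·(610·0.3744²/2) = [570.5 + 2.52]·42.75 = 2.45e+04 Pa.
ΔP = 2.45e+04 Pa = 24.5 kPa.

ΔP ≈ 24.5 kPa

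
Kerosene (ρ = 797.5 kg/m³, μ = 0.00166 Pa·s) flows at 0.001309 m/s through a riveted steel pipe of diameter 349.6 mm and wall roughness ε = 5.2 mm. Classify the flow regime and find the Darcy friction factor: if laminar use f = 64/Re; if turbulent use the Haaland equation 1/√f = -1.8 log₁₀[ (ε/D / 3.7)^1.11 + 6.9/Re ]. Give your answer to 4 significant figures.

f ≈ 0.2911

Re = ρVD/μ = 797.5·0.001309·0.3496/0.00166 = 219.9.
Re < 2300 → laminar, so f = 64/Re = 0.2911 (roughness is irrelevant in laminar flow).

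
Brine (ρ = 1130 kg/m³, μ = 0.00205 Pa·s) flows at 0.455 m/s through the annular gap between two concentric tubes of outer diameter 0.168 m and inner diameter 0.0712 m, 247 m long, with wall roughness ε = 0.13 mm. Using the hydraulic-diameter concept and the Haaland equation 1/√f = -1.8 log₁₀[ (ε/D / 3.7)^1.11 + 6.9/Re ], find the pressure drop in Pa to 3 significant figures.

ΔP ≈ 8160 Pa

Hydraulic diameter D_h = 4A/P = D_o - D_i = 0.168 - 0.0712 = 0.0968 m.
Re = ρVD_h/μ = 1130·0.455·0.0968/0.00205 = 2.428e+04.
ε/D_h = 0.00013/0.0968 = 0.00134; Haaland gives 1/√f = -1.8 log₁₀[0.000152+0.000284] = 6.049, so f = 0.02733.
ΔP = f(L/D_h)(ρV²/2) = 0.02733·247/0.0968·117 = 8157 Pa.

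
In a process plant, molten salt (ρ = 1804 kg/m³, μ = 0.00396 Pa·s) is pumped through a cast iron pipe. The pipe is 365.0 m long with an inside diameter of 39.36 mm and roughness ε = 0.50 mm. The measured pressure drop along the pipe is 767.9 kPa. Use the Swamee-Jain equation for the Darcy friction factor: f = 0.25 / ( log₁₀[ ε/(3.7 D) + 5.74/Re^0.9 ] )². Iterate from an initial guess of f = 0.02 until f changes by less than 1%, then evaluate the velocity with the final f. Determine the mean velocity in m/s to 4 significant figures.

V ≈ 1.450 m/s

Rearranging Darcy-Weisbach: V = √(2·ΔP·D/(f·L·ρ)). With ε/D = 0.0005/0.03936 = 0.0127, iterate starting from f = 0.02:
  f = 0.02 → V = √(2·7.679e+05·0.03936/(0.02·365·1804)) = 2.142 m/s; Re = ρVD/μ = 3.842e+04; f → 0.04293
  f = 0.04293 → V = 1.462 m/s; Re = 2.622e+04; f → 0.04363
  f = 0.04363 → V = 1.451 m/s; Re = 2.601e+04; f → 0.04365
Converged (Δf/f < 1%). With the final f = 0.04365: V = √(2·7.679e+05·0.03936/(0.04365·365·1804)) = 1.45 m/s.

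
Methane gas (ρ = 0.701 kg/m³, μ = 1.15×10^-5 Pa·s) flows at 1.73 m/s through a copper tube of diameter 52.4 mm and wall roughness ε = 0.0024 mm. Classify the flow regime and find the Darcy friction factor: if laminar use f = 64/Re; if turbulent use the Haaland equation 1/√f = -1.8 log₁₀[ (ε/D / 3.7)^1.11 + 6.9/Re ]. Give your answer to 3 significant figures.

Re = ρVD/μ = 0.701·1.73·0.0524/1.15e-05 = 5526.
Re > 4000 → turbulent. ε/D = 2.4e-06/0.0524 = 4.58e-05; Haaland: 1/√f = -1.8 log₁₀[3.57e-06 + 0.00125] = 5.224, so f = 0.03664.

f ≈ 0.0366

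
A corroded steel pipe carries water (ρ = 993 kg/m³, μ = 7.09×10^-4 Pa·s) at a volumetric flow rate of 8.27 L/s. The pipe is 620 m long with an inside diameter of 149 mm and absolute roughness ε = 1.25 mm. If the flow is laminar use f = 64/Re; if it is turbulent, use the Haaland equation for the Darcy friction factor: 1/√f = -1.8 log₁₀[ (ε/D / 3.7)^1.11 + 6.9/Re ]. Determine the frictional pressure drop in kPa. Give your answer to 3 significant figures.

Q = 8.27 L/s = 8.27/1000 = 0.00827 m³/s.
Cross-sectional area A = πD²/4 = π(0.149)²/4 = 0.01744 m²; mean velocity V = Q/A = 0.00827/0.01744 = 0.4743 m/s.
Reynolds number Re = ρVD/μ = 993 · 0.4743 · 0.149 / 0.000709 = 9.898e+04.
Re > 4000 → turbulent. Relative roughness ε/D = 0.00125/0.149 = 0.00839. Haaland: 1/√f = -1.8 log₁₀[(0.00839/3.7)^1.11 + 6.9/9.898e+04] = -1.8 log₁₀[0.00116 + 6.97e-05] = 5.238, so f = 0.03645.
Darcy-Weisbach: ΔP = f(L/D)(ρV²/2) = 0.03645·(620/0.149)·(993·0.4743²/2) = 0.03645·4161·111.7 = 1.694e+04 Pa.
ΔP = 1.694e+04 Pa = 16.9 kPa.

ΔP ≈ 16.9 kPa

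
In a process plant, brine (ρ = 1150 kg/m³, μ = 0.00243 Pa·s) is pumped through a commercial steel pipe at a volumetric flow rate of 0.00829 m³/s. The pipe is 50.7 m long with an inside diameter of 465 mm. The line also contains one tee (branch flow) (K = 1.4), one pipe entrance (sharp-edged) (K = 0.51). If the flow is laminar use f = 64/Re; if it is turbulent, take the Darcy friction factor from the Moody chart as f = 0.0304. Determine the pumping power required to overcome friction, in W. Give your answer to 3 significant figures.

Cross-sectional area A = πD²/4 = π(0.465)²/4 = 0.1698 m²; mean velocity V = Q/A = 0.00829/0.1698 = 0.04882 m/s.
Reynolds number Re = ρVD/μ = 1150 · 0.04882 · 0.465 / 0.00243 = 1.074e+04.
Re > 4000 → turbulent; use the Moody-chart value f = 0.0304.
Total minor-loss coefficient ΣK = 1·1.4 + 1·0.51 = 1.91.
ΔP = [f·L/D + ΣK]·(ρV²/2) = [0.0304·50.7/0.465 + 1.91]·(1150·0.04882²/2) = [3.315 + 1.91]·1.37 = 7.159 Pa.
Pumping power P = QΔP = 0.00829·7.159 = 0.05935 W = 0.0593 W.

P ≈ 0.0593 W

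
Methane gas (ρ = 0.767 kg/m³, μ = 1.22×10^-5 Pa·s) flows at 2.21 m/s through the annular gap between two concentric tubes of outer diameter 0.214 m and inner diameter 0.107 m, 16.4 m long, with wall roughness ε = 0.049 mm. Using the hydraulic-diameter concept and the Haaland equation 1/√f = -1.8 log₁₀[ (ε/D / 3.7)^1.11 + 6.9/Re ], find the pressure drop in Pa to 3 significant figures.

Hydraulic diameter D_h = 4A/P = D_o - D_i = 0.214 - 0.107 = 0.107 m.
Re = ρVD_h/μ = 0.767·2.21·0.107/1.22e-05 = 1.487e+04.
ε/D_h = 4.9e-05/0.107 = 0.000458; Haaland gives 1/√f = -1.8 log₁₀[4.6e-05+0.000464] = 5.926, so f = 0.02847.
ΔP = f(L/D_h)(ρV²/2) = 0.02847·16.4/0.107·1.873 = 8.175 Pa.

ΔP ≈ 8.17 Pa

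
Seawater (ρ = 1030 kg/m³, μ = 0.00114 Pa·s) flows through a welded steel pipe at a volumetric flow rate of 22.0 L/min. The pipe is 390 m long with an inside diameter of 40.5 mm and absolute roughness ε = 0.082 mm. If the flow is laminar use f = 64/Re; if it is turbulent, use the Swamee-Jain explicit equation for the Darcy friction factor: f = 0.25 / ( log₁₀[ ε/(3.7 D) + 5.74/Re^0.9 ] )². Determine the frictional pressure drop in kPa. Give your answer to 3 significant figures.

ΔP ≈ 13.6 kPa

Q = 22.0 L/min = 22.0/60000 = 0.0003667 m³/s.
Cross-sectional area A = πD²/4 = π(0.0405)²/4 = 0.001288 m²; mean velocity V = Q/A = 0.0003667/0.001288 = 0.2846 m/s.
Reynolds number Re = ρVD/μ = 1030 · 0.2846 · 0.0405 / 0.00114 = 1.041e+04.
Re > 4000 → turbulent. Relative roughness ε/D = 8.2e-05/0.0405 = 0.00202. Swamee-Jain: f = 0.25/(log₁₀[0.00202/3.7 + 5.74/1.041e+04^0.9])² = 0.25/(log₁₀[0.000547 + 0.00139])² = 0.25/(-2.713)² = 0.03397.
Darcy-Weisbach: ΔP = f(L/D)(ρV²/2) = 0.03397·(390/0.0405)·(1030·0.2846²/2) = 0.03397·9630·41.72 = 1.365e+04 Pa.
ΔP = 1.365e+04 Pa = 13.6 kPa.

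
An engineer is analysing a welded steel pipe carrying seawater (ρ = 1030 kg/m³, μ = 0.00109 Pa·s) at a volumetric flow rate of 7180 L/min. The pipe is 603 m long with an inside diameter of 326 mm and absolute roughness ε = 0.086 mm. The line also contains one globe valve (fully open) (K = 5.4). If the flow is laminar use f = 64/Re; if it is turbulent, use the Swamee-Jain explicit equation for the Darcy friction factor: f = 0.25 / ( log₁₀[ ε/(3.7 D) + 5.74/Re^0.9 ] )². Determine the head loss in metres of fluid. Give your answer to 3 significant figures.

Q = 7180 L/min = 7180/60000 = 0.1197 m³/s.
Cross-sectional area A = πD²/4 = π(0.326)²/4 = 0.08347 m²; mean velocity V = Q/A = 0.1197/0.08347 = 1.434 m/s.
Reynolds number Re = ρVD/μ = 1030 · 1.434 · 0.326 / 0.00109 = 4.416e+05.
Re > 4000 → turbulent. Relative roughness ε/D = 8.6e-05/0.326 = 0.000264. Swamee-Jain: f = 0.25/(log₁₀[0.000264/3.7 + 5.74/4.416e+05^0.9])² = 0.25/(log₁₀[7.13e-05 + 4.77e-05])² = 0.25/(-3.925)² = 0.01623.
Total minor-loss coefficient ΣK = 1·5.4 = 5.4.
ΔP = [f·L/D + ΣK]·(ρV²/2) = [0.01623·603/0.326 + 5.4]·(1030·1.434²/2) = [30.02 + 5.4]·1059 = 3.75e+04 Pa.
Head loss h_f = ΔP/(ρg) = 3.75e+04/(1030·9.81) = 3.71 m.

h_f ≈ 3.71 m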